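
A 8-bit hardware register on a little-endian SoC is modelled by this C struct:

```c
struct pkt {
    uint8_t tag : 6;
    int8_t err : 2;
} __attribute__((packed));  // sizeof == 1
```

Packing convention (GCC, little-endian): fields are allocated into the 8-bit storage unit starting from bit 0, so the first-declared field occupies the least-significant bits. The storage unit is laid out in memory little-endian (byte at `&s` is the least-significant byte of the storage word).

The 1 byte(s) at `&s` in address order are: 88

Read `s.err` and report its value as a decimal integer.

[0]=0x88 (little-endian) → word 0x88
tag [0+:6] = (word>>0) & 0x3f = 8
err [6+:2] = (word>>6) & 0x3 = 2  ←
err signed 2b, MSB=1: 2 - 4 = -2

-2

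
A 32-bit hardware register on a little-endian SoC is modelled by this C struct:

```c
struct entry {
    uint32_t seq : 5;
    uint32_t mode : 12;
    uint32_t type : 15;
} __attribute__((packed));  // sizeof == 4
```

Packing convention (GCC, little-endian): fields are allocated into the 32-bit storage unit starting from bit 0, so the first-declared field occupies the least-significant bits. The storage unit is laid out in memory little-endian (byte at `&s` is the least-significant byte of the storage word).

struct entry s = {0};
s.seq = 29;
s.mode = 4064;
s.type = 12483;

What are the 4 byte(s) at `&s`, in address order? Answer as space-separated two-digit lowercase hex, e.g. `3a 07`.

1d fc 87 61

seq:5 = 29 → 0x1d << 0 → word 0x0000001d
mode:12 = 4064 → 0xfe0 << 5 → word 0x0001fc1d
type:15 = 12483 → 0x30c3 << 17 → word 0x6187fc1d
word = 0x6187fc1d → little-endian bytes:
  [0]=0x1d  [1]=0xfc  [2]=0x87  [3]=0x61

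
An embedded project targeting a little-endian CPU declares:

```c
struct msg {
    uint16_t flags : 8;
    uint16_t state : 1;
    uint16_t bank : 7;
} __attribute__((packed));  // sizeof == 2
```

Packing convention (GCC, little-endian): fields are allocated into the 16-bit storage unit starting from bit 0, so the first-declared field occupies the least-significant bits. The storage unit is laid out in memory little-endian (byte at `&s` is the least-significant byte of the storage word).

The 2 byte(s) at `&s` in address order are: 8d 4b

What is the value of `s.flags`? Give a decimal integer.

[0]=0x8d [1]=0x4b (little-endian) → word 0x4b8d
flags [0+:8] = (word>>0) & 0xff = 141  ←
state [8+:1] = (word>>8) & 0x1 = 1
bank [9+:7] = (word>>9) & 0x7f = 37

141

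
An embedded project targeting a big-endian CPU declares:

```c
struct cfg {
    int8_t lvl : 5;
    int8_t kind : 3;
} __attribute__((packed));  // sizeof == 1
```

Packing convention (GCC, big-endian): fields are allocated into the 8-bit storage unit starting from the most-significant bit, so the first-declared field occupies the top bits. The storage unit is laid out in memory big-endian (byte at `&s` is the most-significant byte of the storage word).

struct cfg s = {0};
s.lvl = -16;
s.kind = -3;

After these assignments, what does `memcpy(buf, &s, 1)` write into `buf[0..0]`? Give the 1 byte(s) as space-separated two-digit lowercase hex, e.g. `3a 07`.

85

lvl (5b) val=-16 bits=0x10 at bit 3: 0x80
kind (3b) val=-3 bits=0x5 at bit 0: 0x85
word = 0x85 → big-endian bytes:
  [0]=0x85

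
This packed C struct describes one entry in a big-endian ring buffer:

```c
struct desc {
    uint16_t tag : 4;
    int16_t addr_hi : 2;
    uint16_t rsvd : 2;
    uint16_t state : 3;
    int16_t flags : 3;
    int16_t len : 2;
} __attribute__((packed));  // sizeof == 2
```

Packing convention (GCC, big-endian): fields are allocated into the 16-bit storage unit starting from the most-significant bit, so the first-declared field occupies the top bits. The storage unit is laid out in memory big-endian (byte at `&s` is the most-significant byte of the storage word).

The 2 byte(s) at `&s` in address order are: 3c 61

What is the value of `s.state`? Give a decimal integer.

3

[0]=0x3c [1]=0x61 (big-endian) → word 0x3c61
tag [12+:4] = (word>>12) & 0xf = 3
addr_hi [10+:2] = (word>>10) & 0x3 = 3
rsvd [8+:2] = (word>>8) & 0x3 = 0
state [5+:3] = (word>>5) & 0x7 = 3  ←
flags [2+:3] = (word>>2) & 0x7 = 0
len [0+:2] = (word>>0) & 0x3 = 1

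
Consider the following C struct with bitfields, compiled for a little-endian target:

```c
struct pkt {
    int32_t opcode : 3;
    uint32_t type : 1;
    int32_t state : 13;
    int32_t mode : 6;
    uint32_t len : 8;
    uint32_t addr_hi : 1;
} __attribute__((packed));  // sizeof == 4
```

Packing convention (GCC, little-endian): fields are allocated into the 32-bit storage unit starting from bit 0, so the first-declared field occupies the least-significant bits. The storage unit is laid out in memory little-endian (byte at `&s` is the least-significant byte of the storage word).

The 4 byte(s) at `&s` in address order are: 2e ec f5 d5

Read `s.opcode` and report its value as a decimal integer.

-2

[0]=0x2e [1]=0xec [2]=0xf5 [3]=0xd5 (little-endian) → word 0xd5f5ec2e
opcode:3 @ bit 0 → (0xd5f5ec2e>>0)&0x7 = 0x6  ←
type:1 @ bit 3 → (0xd5f5ec2e>>3)&0x1 = 0x1
state:13 @ bit 4 → (0xd5f5ec2e>>4)&0x1fff = 0x1ec2
mode:6 @ bit 17 → (0xd5f5ec2e>>17)&0x3f = 0x3a
len:8 @ bit 23 → (0xd5f5ec2e>>23)&0xff = 0xab
addr_hi:1 @ bit 31 → (0xd5f5ec2e>>31)&0x1 = 0x1
opcode signed 3b, MSB=1: 6 - 8 = -2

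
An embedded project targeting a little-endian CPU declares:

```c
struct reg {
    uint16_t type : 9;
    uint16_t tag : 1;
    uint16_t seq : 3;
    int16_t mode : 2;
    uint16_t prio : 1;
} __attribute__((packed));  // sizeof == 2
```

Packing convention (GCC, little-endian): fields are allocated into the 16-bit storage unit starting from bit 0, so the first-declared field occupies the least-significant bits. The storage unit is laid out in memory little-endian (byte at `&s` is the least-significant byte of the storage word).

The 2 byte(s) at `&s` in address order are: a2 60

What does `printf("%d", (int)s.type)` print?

[0]=0xa2 [1]=0x60 (little-endian) → word 0x60a2
type:9 @ bit 0 → (0x60a2>>0)&0x1ff = 0xa2  ←
tag:1 @ bit 9 → (0x60a2>>9)&0x1 = 0x0
seq:3 @ bit 10 → (0x60a2>>10)&0x7 = 0x0
mode:2 @ bit 13 → (0x60a2>>13)&0x3 = 0x3
prio:1 @ bit 15 → (0x60a2>>15)&0x1 = 0x0

162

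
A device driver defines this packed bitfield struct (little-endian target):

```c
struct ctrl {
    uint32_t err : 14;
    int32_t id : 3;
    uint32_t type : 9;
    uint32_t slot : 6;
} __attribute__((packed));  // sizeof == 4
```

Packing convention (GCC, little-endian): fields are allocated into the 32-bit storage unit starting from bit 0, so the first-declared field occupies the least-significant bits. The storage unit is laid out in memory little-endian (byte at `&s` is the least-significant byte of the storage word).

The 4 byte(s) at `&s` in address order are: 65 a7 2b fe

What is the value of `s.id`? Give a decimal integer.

-2

[0]=0x65 [1]=0xa7 [2]=0x2b [3]=0xfe (little-endian) → word 0xfe2ba765
err:14 @ bit 0 → (0xfe2ba765>>0)&0x3fff = 0x2765
id:3 @ bit 14 → (0xfe2ba765>>14)&0x7 = 0x6  ←
type:9 @ bit 17 → (0xfe2ba765>>17)&0x1ff = 0x115
slot:6 @ bit 26 → (0xfe2ba765>>26)&0x3f = 0x3f
id signed 3b, MSB=1: 6 - 8 = -2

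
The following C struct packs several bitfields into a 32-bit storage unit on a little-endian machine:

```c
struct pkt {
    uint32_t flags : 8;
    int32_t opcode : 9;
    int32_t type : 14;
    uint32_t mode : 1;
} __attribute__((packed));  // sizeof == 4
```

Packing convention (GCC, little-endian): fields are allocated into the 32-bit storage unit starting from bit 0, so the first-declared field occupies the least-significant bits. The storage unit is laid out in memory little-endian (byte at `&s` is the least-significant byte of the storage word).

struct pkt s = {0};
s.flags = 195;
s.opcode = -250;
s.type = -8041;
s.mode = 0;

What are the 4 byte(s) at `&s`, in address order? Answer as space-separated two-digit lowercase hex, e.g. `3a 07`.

c3 06 2f 41

flags:8 = 195 → 0xc3 << 0 → word 0x000000c3
opcode:9 = -250 → 0x106 << 8 → word 0x000106c3
type:14 = -8041 → 0x2097 << 17 → word 0x412f06c3
mode:1 = 0 → 0x0 << 31 → word 0x412f06c3
word = 0x412f06c3 → little-endian bytes:
  [0]=0xc3  [1]=0x06  [2]=0x2f  [3]=0x41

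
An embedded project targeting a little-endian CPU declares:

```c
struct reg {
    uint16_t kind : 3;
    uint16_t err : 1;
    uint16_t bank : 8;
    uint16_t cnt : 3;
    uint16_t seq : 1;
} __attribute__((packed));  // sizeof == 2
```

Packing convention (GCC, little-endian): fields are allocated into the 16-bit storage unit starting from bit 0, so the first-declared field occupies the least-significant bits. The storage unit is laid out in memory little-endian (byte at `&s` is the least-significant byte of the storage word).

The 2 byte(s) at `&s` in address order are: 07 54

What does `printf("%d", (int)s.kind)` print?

7

[0]=0x07 [1]=0x54 (little-endian) → word 0x5407
kind [0+:3] = (word>>0) & 0x7 = 7  ←
err [3+:1] = (word>>3) & 0x1 = 0
bank [4+:8] = (word>>4) & 0xff = 64
cnt [12+:3] = (word>>12) & 0x7 = 5
seq [15+:1] = (word>>15) & 0x1 = 0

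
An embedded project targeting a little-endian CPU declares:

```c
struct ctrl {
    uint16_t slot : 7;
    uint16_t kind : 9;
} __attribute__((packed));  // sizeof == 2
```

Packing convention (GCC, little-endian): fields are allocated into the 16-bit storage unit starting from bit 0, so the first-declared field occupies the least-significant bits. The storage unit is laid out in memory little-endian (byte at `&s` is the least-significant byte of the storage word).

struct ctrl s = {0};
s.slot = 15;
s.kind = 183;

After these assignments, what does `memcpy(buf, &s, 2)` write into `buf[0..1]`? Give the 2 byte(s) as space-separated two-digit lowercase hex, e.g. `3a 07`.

slot (7b) val=15 bits=0xf at bit 0: 0x000f
kind (9b) val=183 bits=0xb7 at bit 7: 0x5b8f
word = 0x5b8f → little-endian bytes:
  [0]=0x8f  [1]=0x5b

8f 5b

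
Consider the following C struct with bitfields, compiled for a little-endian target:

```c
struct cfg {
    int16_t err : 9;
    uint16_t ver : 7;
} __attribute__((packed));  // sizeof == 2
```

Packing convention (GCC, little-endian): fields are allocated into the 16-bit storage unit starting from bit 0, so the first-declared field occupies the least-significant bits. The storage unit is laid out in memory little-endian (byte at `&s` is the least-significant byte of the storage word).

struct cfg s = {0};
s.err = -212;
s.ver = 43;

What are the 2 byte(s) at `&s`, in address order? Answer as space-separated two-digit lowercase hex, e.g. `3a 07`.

[0+:9] err=-212 & 0x1ff = 0x12c; word=0x012c
[9+:7] ver=43 & 0x7f = 0x2b; word=0x572c
word = 0x572c → little-endian bytes:
  [0]=0x2c  [1]=0x57

2c 57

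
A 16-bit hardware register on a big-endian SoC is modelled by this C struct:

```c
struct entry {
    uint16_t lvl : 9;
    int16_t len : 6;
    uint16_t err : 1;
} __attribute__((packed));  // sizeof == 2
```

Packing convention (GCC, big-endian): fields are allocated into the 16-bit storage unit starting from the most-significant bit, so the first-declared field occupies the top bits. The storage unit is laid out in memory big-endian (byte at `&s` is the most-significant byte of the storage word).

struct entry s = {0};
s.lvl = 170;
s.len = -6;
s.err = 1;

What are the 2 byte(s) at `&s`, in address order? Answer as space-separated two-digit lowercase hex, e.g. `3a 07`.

55 75

lvl:9 = 170 → 0xaa << 7 → word 0x5500
len:6 = -6 → 0x3a << 1 → word 0x5574
err:1 = 1 → 0x1 << 0 → word 0x5575
word = 0x5575 → big-endian bytes:
  [0]=0x55  [1]=0x75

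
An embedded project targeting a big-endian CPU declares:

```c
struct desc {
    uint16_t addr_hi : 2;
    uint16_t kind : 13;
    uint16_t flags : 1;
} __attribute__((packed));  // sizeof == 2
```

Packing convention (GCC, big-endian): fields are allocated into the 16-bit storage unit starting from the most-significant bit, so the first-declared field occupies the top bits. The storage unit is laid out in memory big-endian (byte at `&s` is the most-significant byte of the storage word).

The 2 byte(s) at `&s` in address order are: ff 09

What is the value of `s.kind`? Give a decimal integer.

8068

[0]=0xff [1]=0x09 (big-endian) → word 0xff09
addr_hi [14+:2] = (word>>14) & 0x3 = 3
kind [1+:13] = (word>>1) & 0x1fff = 8068  ←
flags [0+:1] = (word>>0) & 0x1 = 1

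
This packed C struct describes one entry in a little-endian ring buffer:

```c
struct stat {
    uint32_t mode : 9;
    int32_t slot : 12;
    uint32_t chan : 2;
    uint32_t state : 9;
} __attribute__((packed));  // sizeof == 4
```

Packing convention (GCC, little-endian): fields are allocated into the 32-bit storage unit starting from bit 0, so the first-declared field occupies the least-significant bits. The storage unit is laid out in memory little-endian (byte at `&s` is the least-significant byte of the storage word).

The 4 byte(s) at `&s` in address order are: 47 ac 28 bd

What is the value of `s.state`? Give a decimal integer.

378

[0]=0x47 [1]=0xac [2]=0x28 [3]=0xbd (little-endian) → word 0xbd28ac47
mode [0+:9] = (word>>0) & 0x1ff = 71
slot [9+:12] = (word>>9) & 0xfff = 1110
chan [21+:2] = (word>>21) & 0x3 = 1
state [23+:9] = (word>>23) & 0x1ff = 378  ←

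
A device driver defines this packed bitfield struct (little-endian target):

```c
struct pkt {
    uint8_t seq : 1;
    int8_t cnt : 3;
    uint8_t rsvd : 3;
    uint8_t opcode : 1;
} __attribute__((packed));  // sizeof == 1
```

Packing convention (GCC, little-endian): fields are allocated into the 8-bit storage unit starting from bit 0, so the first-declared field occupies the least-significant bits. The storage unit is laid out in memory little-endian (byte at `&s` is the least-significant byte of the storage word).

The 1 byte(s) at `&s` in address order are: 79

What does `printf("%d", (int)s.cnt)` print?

-4

[0]=0x79 (little-endian) → word 0x79
seq [0+:1] = (word>>0) & 0x1 = 1
cnt [1+:3] = (word>>1) & 0x7 = 4  ←
rsvd [4+:3] = (word>>4) & 0x7 = 7
opcode [7+:1] = (word>>7) & 0x1 = 0
cnt signed 3b, MSB=1: 4 - 8 = -4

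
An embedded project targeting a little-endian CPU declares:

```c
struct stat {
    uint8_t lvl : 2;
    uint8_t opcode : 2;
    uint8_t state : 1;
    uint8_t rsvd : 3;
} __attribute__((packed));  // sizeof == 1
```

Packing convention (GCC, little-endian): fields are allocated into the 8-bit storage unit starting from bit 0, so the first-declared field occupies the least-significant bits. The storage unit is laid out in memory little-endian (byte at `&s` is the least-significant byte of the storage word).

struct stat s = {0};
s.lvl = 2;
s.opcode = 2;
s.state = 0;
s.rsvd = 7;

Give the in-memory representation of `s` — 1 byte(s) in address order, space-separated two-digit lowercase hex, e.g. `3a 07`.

lvl (2b) val=2 bits=0x2 at bit 0: 0x02
opcode (2b) val=2 bits=0x2 at bit 2: 0x0a
state (1b) val=0 bits=0x0 at bit 4: 0x0a
rsvd (3b) val=7 bits=0x7 at bit 5: 0xea
word = 0xea → little-endian bytes:
  [0]=0xea

ea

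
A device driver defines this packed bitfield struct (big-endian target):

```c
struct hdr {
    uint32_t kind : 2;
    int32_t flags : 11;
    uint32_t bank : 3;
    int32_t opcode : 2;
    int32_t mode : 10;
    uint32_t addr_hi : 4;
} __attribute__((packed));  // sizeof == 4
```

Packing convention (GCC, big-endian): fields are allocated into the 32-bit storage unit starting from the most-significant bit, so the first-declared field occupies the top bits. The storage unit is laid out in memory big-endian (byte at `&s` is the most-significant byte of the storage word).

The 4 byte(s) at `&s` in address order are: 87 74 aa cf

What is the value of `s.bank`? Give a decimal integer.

4

[0]=0x87 [1]=0x74 [2]=0xaa [3]=0xcf (big-endian) → word 0x8774aacf
kind [30+:2] = (word>>30) & 0x3 = 2
flags [19+:11] = (word>>19) & 0x7ff = 238
bank [16+:3] = (word>>16) & 0x7 = 4  ←
opcode [14+:2] = (word>>14) & 0x3 = 2
mode [4+:10] = (word>>4) & 0x3ff = 684
addr_hi [0+:4] = (word>>0) & 0xf = 15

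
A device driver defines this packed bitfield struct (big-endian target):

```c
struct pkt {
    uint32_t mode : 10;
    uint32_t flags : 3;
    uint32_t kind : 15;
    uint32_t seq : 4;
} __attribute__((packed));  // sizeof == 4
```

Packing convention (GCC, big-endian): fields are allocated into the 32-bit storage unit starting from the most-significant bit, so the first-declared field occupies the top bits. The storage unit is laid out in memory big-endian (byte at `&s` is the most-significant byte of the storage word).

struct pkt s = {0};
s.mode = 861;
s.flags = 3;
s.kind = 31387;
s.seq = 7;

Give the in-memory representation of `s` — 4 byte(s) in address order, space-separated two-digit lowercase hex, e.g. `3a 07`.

[22+:10] mode=861 & 0x3ff = 0x35d; word=0xd7400000
[19+:3] flags=3 & 0x7 = 0x3; word=0xd7580000
[4+:15] kind=31387 & 0x7fff = 0x7a9b; word=0xd75fa9b0
[0+:4] seq=7 & 0xf = 0x7; word=0xd75fa9b7
word = 0xd75fa9b7 → big-endian bytes:
  [0]=0xd7  [1]=0x5f  [2]=0xa9  [3]=0xb7

d7 5f a9 b7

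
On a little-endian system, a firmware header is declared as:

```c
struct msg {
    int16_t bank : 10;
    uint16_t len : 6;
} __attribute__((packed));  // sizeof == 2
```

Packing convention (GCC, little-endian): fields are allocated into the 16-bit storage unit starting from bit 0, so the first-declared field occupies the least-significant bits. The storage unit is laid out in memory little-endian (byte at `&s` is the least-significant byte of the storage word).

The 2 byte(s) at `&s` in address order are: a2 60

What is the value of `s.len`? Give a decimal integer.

24

[0]=0xa2 [1]=0x60 (little-endian) → word 0x60a2
bank [0+:10] = (word>>0) & 0x3ff = 162
len [10+:6] = (word>>10) & 0x3f = 24  ←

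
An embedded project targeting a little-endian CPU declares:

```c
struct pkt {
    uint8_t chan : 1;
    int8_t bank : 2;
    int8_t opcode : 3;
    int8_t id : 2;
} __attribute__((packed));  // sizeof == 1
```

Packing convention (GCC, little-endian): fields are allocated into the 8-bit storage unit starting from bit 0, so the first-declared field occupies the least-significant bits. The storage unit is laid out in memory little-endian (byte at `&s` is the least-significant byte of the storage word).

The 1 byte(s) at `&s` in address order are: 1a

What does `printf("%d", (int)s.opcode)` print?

[0]=0x1a (little-endian) → word 0x1a
chan [0+:1] = (word>>0) & 0x1 = 0
bank [1+:2] = (word>>1) & 0x3 = 1
opcode [3+:3] = (word>>3) & 0x7 = 3  ←
id [6+:2] = (word>>6) & 0x3 = 0
opcode signed 3b, MSB=0: value = 3

3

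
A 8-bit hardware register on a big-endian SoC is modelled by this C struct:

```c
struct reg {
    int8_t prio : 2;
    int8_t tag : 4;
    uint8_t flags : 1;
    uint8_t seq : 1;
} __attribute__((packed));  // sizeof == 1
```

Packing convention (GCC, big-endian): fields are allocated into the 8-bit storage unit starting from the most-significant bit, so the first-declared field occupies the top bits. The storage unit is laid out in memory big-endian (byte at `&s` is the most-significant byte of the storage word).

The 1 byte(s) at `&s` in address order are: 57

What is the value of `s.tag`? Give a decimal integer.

[0]=0x57 (big-endian) → word 0x57
prio:2 @ bit 6 → (0x57>>6)&0x3 = 0x1
tag:4 @ bit 2 → (0x57>>2)&0xf = 0x5  ←
flags:1 @ bit 1 → (0x57>>1)&0x1 = 0x1
seq:1 @ bit 0 → (0x57>>0)&0x1 = 0x1
tag signed 4b, MSB=0: value = 5

5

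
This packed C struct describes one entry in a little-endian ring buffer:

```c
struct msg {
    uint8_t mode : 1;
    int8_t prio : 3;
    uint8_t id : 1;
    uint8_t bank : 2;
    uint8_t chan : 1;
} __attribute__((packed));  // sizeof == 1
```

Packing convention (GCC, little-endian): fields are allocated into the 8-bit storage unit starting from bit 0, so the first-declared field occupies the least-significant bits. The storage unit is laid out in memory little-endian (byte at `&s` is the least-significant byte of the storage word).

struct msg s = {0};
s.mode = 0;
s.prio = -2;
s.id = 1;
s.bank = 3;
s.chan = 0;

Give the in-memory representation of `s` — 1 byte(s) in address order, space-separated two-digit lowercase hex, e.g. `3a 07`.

mode (1b) val=0 bits=0x0 at bit 0: 0x00
prio (3b) val=-2 bits=0x6 at bit 1: 0x0c
id (1b) val=1 bits=0x1 at bit 4: 0x1c
bank (2b) val=3 bits=0x3 at bit 5: 0x7c
chan (1b) val=0 bits=0x0 at bit 7: 0x7c
word = 0x7c → little-endian bytes:
  [0]=0x7c

7c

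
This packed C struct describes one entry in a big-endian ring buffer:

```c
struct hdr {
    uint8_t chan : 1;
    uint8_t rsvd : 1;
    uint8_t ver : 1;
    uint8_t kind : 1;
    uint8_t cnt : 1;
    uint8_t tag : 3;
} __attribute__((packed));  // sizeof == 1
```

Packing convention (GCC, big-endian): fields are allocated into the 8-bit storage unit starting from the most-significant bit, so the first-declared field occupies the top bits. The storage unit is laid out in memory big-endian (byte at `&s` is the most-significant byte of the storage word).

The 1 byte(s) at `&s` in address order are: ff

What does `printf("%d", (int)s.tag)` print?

7

[0]=0xff (big-endian) → word 0xff
chan [7+:1] = (word>>7) & 0x1 = 1
rsvd [6+:1] = (word>>6) & 0x1 = 1
ver [5+:1] = (word>>5) & 0x1 = 1
kind [4+:1] = (word>>4) & 0x1 = 1
cnt [3+:1] = (word>>3) & 0x1 = 1
tag [0+:3] = (word>>0) & 0x7 = 7  ←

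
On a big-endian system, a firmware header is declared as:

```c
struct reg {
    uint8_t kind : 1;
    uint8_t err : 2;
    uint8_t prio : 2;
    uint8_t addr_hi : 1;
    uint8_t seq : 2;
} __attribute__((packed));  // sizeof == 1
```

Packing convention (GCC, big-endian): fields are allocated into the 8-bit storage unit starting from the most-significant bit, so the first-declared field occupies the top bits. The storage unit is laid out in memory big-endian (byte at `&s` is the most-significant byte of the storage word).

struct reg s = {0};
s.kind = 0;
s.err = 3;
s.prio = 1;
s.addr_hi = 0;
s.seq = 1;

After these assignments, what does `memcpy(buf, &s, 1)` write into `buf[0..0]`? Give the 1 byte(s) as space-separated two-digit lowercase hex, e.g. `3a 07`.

kind (1b) val=0 bits=0x0 at bit 7: 0x00
err (2b) val=3 bits=0x3 at bit 5: 0x60
prio (2b) val=1 bits=0x1 at bit 3: 0x68
addr_hi (1b) val=0 bits=0x0 at bit 2: 0x68
seq (2b) val=1 bits=0x1 at bit 0: 0x69
word = 0x69 → big-endian bytes:
  [0]=0x69

69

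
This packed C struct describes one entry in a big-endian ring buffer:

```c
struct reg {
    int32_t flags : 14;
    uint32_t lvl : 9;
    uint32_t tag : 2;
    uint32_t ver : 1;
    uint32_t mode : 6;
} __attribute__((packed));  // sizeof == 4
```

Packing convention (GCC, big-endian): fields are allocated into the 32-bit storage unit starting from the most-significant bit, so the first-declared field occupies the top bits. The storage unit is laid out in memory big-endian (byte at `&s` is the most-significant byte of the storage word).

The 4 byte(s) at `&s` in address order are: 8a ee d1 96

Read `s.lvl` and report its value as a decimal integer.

360

[0]=0x8a [1]=0xee [2]=0xd1 [3]=0x96 (big-endian) → word 0x8aeed196
flags [18+:14] = (word>>18) & 0x3fff = 8891
lvl [9+:9] = (word>>9) & 0x1ff = 360  ←
tag [7+:2] = (word>>7) & 0x3 = 3
ver [6+:1] = (word>>6) & 0x1 = 0
mode [0+:6] = (word>>0) & 0x3f = 22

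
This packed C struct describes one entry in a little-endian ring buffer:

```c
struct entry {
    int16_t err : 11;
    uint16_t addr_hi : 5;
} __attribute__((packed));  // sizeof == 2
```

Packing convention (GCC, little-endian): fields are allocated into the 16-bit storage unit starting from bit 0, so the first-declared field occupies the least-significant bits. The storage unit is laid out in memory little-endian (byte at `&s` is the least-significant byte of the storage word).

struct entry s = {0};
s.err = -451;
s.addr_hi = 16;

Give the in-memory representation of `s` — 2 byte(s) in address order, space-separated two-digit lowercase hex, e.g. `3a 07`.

[0+:11] err=-451 & 0x7ff = 0x63d; word=0x063d
[11+:5] addr_hi=16 & 0x1f = 0x10; word=0x863d
word = 0x863d → little-endian bytes:
  [0]=0x3d  [1]=0x86

3d 86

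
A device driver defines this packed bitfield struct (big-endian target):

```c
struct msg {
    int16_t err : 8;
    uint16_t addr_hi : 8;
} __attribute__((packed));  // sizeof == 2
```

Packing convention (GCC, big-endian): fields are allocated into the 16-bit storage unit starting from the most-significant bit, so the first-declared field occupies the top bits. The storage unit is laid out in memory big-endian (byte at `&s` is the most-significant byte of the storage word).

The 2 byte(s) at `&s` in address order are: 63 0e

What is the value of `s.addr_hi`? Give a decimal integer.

14

[0]=0x63 [1]=0x0e (big-endian) → word 0x630e
err [8+:8] = (word>>8) & 0xff = 99
addr_hi [0+:8] = (word>>0) & 0xff = 14  ←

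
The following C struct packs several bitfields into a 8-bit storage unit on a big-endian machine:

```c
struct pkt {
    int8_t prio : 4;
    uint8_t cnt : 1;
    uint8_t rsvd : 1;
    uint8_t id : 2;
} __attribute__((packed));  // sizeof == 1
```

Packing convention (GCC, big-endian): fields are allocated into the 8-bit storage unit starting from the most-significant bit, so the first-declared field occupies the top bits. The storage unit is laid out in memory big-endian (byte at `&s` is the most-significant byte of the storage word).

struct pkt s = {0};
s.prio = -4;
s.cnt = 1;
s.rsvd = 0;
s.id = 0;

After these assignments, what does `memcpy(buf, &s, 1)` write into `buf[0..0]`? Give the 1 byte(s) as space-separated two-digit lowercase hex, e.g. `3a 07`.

c8

[4+:4] prio=-4 & 0xf = 0xc; word=0xc0
[3+:1] cnt=1 & 0x1 = 0x1; word=0xc8
[2+:1] rsvd=0 & 0x1 = 0x0; word=0xc8
[0+:2] id=0 & 0x3 = 0x0; word=0xc8
word = 0xc8 → big-endian bytes:
  [0]=0xc8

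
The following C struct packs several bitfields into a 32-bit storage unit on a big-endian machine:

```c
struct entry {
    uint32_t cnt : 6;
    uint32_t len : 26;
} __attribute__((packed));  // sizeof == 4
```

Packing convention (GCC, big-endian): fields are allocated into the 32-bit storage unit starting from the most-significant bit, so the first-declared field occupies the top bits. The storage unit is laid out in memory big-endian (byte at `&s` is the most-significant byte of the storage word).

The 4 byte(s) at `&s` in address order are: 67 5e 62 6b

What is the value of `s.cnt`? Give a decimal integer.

[0]=0x67 [1]=0x5e [2]=0x62 [3]=0x6b (big-endian) → word 0x675e626b
cnt:6 @ bit 26 → (0x675e626b>>26)&0x3f = 0x19  ←
len:26 @ bit 0 → (0x675e626b>>0)&0x3ffffff = 0x35e626b

25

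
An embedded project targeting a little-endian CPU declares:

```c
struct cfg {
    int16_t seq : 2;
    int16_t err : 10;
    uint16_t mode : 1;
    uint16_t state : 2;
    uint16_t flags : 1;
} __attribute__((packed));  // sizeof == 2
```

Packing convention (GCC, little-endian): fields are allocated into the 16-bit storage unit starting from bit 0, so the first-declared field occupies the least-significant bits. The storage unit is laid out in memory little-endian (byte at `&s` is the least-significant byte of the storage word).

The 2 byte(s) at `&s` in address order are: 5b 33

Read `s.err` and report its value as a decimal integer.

[0]=0x5b [1]=0x33 (little-endian) → word 0x335b
seq [0+:2] = (word>>0) & 0x3 = 3
err [2+:10] = (word>>2) & 0x3ff = 214  ←
mode [12+:1] = (word>>12) & 0x1 = 1
state [13+:2] = (word>>13) & 0x3 = 1
flags [15+:1] = (word>>15) & 0x1 = 0
err signed 10b, MSB=0: value = 214

214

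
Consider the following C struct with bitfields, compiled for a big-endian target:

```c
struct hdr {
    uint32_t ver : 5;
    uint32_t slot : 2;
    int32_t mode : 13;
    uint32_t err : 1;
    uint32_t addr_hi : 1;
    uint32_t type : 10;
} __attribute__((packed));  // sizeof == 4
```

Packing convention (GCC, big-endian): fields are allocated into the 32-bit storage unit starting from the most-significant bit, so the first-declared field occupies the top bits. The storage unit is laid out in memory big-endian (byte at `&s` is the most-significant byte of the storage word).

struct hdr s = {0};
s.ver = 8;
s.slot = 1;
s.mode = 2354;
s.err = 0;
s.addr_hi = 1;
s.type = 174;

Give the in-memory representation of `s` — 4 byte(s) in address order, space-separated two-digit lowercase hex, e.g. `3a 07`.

ver (5b) val=8 bits=0x8 at bit 27: 0x40000000
slot (2b) val=1 bits=0x1 at bit 25: 0x42000000
mode (13b) val=2354 bits=0x932 at bit 12: 0x42932000
err (1b) val=0 bits=0x0 at bit 11: 0x42932000
addr_hi (1b) val=1 bits=0x1 at bit 10: 0x42932400
type (10b) val=174 bits=0xae at bit 0: 0x429324ae
word = 0x429324ae → big-endian bytes:
  [0]=0x42  [1]=0x93  [2]=0x24  [3]=0xae

42 93 24 ae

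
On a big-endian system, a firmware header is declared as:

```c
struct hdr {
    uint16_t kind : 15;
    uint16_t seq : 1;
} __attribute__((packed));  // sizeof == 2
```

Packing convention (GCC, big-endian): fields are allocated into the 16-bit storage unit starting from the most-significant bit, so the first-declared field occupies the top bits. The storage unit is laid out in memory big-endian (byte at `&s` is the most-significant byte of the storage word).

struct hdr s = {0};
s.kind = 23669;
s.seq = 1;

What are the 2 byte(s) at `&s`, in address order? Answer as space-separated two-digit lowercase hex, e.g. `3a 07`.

b8 eb

kind:15 = 23669 → 0x5c75 << 1 → word 0xb8ea
seq:1 = 1 → 0x1 << 0 → word 0xb8eb
word = 0xb8eb → big-endian bytes:
  [0]=0xb8  [1]=0xeb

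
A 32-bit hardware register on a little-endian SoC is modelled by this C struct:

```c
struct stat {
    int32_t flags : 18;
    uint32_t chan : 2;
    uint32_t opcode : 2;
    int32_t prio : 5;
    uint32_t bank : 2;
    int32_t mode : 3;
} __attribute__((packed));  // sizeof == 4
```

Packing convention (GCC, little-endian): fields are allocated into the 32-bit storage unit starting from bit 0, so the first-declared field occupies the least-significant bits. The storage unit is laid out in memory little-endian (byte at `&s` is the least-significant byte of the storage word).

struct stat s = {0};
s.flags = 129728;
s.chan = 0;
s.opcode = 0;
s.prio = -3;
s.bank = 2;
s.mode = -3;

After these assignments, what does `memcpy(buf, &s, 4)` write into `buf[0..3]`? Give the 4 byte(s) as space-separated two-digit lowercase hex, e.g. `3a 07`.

[0+:18] flags=129728 & 0x3ffff = 0x1fac0; word=0x0001fac0
[18+:2] chan=0 & 0x3 = 0x0; word=0x0001fac0
[20+:2] opcode=0 & 0x3 = 0x0; word=0x0001fac0
[22+:5] prio=-3 & 0x1f = 0x1d; word=0x0741fac0
[27+:2] bank=2 & 0x3 = 0x2; word=0x1741fac0
[29+:3] mode=-3 & 0x7 = 0x5; word=0xb741fac0
word = 0xb741fac0 → little-endian bytes:
  [0]=0xc0  [1]=0xfa  [2]=0x41  [3]=0xb7

c0 fa 41 b7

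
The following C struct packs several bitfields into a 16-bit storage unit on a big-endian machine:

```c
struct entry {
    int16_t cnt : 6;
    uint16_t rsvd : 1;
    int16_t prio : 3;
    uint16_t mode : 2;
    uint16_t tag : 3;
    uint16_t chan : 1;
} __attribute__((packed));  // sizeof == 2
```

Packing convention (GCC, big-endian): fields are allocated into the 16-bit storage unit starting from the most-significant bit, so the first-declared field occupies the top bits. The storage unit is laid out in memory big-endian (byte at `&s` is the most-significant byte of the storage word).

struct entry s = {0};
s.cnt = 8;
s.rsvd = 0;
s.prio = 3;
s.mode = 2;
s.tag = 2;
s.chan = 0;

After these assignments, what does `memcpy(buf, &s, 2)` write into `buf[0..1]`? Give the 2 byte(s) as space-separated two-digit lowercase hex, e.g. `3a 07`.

cnt (6b) val=8 bits=0x8 at bit 10: 0x2000
rsvd (1b) val=0 bits=0x0 at bit 9: 0x2000
prio (3b) val=3 bits=0x3 at bit 6: 0x20c0
mode (2b) val=2 bits=0x2 at bit 4: 0x20e0
tag (3b) val=2 bits=0x2 at bit 1: 0x20e4
chan (1b) val=0 bits=0x0 at bit 0: 0x20e4
word = 0x20e4 → big-endian bytes:
  [0]=0x20  [1]=0xe4

20 e4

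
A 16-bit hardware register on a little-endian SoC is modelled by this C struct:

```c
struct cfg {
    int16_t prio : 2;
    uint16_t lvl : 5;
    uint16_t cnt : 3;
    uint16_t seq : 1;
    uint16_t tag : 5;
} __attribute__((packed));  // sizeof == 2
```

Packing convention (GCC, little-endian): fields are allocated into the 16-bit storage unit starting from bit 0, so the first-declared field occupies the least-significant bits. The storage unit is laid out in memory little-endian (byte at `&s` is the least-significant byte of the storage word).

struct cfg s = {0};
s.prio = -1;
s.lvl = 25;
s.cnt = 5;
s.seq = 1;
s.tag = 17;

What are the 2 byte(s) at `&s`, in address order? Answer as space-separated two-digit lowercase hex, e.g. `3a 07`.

e7 8e

[0+:2] prio=-1 & 0x3 = 0x3; word=0x0003
[2+:5] lvl=25 & 0x1f = 0x19; word=0x0067
[7+:3] cnt=5 & 0x7 = 0x5; word=0x02e7
[10+:1] seq=1 & 0x1 = 0x1; word=0x06e7
[11+:5] tag=17 & 0x1f = 0x11; word=0x8ee7
word = 0x8ee7 → little-endian bytes:
  [0]=0xe7  [1]=0x8e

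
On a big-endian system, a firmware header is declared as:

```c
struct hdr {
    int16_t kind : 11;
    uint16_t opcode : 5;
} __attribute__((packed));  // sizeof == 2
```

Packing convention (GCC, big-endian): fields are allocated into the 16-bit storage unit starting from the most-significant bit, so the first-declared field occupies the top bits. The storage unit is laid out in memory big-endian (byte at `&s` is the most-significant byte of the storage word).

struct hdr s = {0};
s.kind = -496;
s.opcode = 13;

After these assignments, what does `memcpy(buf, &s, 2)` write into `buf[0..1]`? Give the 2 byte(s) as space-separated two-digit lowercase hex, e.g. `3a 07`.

kind (11b) val=-496 bits=0x610 at bit 5: 0xc200
opcode (5b) val=13 bits=0xd at bit 0: 0xc20d
word = 0xc20d → big-endian bytes:
  [0]=0xc2  [1]=0x0d

c2 0d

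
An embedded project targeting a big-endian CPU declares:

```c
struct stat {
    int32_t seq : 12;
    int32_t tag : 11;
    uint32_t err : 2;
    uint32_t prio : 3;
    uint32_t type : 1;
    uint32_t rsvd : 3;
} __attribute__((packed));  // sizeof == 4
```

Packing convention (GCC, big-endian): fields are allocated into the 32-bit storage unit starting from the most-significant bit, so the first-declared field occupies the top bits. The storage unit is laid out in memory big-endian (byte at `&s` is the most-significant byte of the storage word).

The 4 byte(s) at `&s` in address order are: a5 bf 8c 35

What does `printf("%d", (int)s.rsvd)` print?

[0]=0xa5 [1]=0xbf [2]=0x8c [3]=0x35 (big-endian) → word 0xa5bf8c35
seq [20+:12] = (word>>20) & 0xfff = 2651
tag [9+:11] = (word>>9) & 0x7ff = 1990
err [7+:2] = (word>>7) & 0x3 = 0
prio [4+:3] = (word>>4) & 0x7 = 3
type [3+:1] = (word>>3) & 0x1 = 0
rsvd [0+:3] = (word>>0) & 0x7 = 5  ←

5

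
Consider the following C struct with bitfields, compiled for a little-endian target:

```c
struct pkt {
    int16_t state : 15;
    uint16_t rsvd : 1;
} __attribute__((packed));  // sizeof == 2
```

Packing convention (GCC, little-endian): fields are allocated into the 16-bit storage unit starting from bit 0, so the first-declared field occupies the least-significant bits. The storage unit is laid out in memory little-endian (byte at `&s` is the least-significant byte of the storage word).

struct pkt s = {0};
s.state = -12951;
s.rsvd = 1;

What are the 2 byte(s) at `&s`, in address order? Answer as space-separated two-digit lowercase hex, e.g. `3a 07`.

state:15 = -12951 → 0x4d69 << 0 → word 0x4d69
rsvd:1 = 1 → 0x1 << 15 → word 0xcd69
word = 0xcd69 → little-endian bytes:
  [0]=0x69  [1]=0xcd

69 cd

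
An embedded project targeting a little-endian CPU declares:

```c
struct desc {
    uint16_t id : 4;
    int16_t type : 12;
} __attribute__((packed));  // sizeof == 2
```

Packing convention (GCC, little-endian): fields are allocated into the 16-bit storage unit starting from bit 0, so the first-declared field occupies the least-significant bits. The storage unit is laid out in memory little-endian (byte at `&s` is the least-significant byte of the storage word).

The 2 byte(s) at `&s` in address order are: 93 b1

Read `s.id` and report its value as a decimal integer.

[0]=0x93 [1]=0xb1 (little-endian) → word 0xb193
id [0+:4] = (word>>0) & 0xf = 3  ←
type [4+:12] = (word>>4) & 0xfff = 2841

3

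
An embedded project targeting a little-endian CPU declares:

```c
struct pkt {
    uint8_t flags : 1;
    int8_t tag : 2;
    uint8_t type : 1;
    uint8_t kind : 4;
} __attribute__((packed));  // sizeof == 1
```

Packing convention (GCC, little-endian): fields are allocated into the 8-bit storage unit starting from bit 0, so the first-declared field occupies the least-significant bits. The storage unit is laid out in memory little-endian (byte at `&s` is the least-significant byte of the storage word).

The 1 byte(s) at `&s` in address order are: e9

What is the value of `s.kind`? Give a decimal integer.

14

[0]=0xe9 (little-endian) → word 0xe9
flags:1 @ bit 0 → (0xe9>>0)&0x1 = 0x1
tag:2 @ bit 1 → (0xe9>>1)&0x3 = 0x0
type:1 @ bit 3 → (0xe9>>3)&0x1 = 0x1
kind:4 @ bit 4 → (0xe9>>4)&0xf = 0xe  ←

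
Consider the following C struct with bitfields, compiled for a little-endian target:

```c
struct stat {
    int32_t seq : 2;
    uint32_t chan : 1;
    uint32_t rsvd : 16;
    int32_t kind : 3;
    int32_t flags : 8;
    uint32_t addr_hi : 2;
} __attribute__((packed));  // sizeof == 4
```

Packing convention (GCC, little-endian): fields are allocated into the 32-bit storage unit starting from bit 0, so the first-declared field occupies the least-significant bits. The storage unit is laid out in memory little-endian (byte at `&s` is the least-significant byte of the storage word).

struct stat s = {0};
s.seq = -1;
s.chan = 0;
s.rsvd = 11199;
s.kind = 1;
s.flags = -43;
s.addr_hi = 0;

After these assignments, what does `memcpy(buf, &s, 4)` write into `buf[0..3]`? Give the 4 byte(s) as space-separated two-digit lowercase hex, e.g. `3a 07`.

fb 5d 49 35

seq:2 = -1 → 0x3 << 0 → word 0x00000003
chan:1 = 0 → 0x0 << 2 → word 0x00000003
rsvd:16 = 11199 → 0x2bbf << 3 → word 0x00015dfb
kind:3 = 1 → 0x1 << 19 → word 0x00095dfb
flags:8 = -43 → 0xd5 << 22 → word 0x35495dfb
addr_hi:2 = 0 → 0x0 << 30 → word 0x35495dfb
word = 0x35495dfb → little-endian bytes:
  [0]=0xfb  [1]=0x5d  [2]=0x49  [3]=0x35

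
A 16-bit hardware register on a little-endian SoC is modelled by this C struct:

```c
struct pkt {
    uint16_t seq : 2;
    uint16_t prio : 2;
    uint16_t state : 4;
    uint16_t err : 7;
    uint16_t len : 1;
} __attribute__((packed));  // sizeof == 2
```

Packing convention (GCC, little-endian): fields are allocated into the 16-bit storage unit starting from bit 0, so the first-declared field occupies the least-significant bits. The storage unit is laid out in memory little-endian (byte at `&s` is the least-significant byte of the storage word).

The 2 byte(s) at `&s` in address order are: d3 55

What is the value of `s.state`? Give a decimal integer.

13

[0]=0xd3 [1]=0x55 (little-endian) → word 0x55d3
seq:2 @ bit 0 → (0x55d3>>0)&0x3 = 0x3
prio:2 @ bit 2 → (0x55d3>>2)&0x3 = 0x0
state:4 @ bit 4 → (0x55d3>>4)&0xf = 0xd  ←
err:7 @ bit 8 → (0x55d3>>8)&0x7f = 0x55
len:1 @ bit 15 → (0x55d3>>15)&0x1 = 0x0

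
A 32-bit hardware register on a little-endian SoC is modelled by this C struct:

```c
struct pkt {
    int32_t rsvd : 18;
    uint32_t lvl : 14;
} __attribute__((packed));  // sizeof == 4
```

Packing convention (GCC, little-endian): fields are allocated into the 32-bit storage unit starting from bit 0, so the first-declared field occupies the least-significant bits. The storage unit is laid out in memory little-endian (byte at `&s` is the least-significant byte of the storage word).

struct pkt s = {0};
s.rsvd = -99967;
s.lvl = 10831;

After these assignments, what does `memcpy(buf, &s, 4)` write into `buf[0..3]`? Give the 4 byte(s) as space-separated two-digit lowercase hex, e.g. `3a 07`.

[0+:18] rsvd=-99967 & 0x3ffff = 0x27981; word=0x00027981
[18+:14] lvl=10831 & 0x3fff = 0x2a4f; word=0xa93e7981
word = 0xa93e7981 → little-endian bytes:
  [0]=0x81  [1]=0x79  [2]=0x3e  [3]=0xa9

81 79 3e a9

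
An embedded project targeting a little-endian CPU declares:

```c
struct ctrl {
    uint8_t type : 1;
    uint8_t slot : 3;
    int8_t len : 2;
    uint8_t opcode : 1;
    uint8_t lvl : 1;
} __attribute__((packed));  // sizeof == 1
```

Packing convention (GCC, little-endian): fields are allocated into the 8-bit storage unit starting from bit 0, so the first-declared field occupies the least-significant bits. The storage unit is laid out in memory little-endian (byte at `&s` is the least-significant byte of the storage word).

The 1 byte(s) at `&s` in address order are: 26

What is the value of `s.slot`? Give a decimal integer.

3

[0]=0x26 (little-endian) → word 0x26
type:1 @ bit 0 → (0x26>>0)&0x1 = 0x0
slot:3 @ bit 1 → (0x26>>1)&0x7 = 0x3  ←
len:2 @ bit 4 → (0x26>>4)&0x3 = 0x2
opcode:1 @ bit 6 → (0x26>>6)&0x1 = 0x0
lvl:1 @ bit 7 → (0x26>>7)&0x1 = 0x0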